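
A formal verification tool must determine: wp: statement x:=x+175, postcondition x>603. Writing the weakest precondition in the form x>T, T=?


Formula: wp(x:=E, P) = P[E/x] (substitute E for x in postcondition)
Step 1: Postcondition: x>603
Step 2: Substitute x+175 for x: x+175>603
Step 3: Solve for x: x > 603-175 = 428

428


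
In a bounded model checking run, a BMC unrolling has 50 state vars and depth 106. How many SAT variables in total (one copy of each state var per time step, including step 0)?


BMC unrolls to depth k, creating one copy of each state var for steps 0..k.
Step count = 106 + 1 = 107 (steps 0 through 106)
Vars per step = 50
Total = 50 * 107 = 5350

5350


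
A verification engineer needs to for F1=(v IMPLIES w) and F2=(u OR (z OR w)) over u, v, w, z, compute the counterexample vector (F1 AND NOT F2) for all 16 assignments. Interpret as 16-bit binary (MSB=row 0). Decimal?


F1 = (v IMPLIES w)
F2 = (u OR (z OR w))
Counterexample to F1=>F2 is where F1=1 and F2=0.
Evaluate each row (bits = u,v,w,z, MSB first):
  row 0 [0000]: F1=1 F2=0 -> F1&~F2 -> 1
  row 1 [0001]: F1=1 F2=1 -> F1&~F2 -> 0
  row 2 [0010]: F1=1 F2=1 -> F1&~F2 -> 0
  row 3 [0011]: F1=1 F2=1 -> F1&~F2 -> 0
  row 4 [0100]: F1=0 F2=0 -> F1&~F2 -> 0
  row 5 [0101]: F1=0 F2=1 -> F1&~F2 -> 0
  row 6 [0110]: F1=1 F2=1 -> F1&~F2 -> 0
  row 7 [0111]: F1=1 F2=1 -> F1&~F2 -> 0
  row 8 [1000]: F1=1 F2=1 -> F1&~F2 -> 0
  row 9 [1001]: F1=1 F2=1 -> F1&~F2 -> 0
  row 10 [1010]: F1=1 F2=1 -> F1&~F2 -> 0
  row 11 [1011]: F1=1 F2=1 -> F1&~F2 -> 0
  row 12 [1100]: F1=0 F2=1 -> F1&~F2 -> 0
  row 13 [1101]: F1=0 F2=1 -> F1&~F2 -> 0
  row 14 [1110]: F1=1 F2=1 -> F1&~F2 -> 0
  row 15 [1111]: F1=1 F2=1 -> F1&~F2 -> 0
Full result column, 4 rows per line (u,v fixed per line; w,z runs 00..11 left to right):
  rows 0-3 [u,v=00]: 1000  = hex 8
  rows 4-7 [u,v=01]: 0000  = hex 0
  rows 8-11 [u,v=10]: 0000  = hex 0
  rows 12-15 [u,v=11]: 0000  = hex 0
Counterexample vector (row 0 .. row 15) = 1000000000000000
Output column grouped in 4s = 1000 0000 0000 0000 = 0x8000
Convert to decimal digit by digit (value = value*16 + digit):
  8 -> 8
  8*16 + 0 = 128
  128*16 + 0 = 2048
  2048*16 + 0 = 32768
Decimal = 32768

32768


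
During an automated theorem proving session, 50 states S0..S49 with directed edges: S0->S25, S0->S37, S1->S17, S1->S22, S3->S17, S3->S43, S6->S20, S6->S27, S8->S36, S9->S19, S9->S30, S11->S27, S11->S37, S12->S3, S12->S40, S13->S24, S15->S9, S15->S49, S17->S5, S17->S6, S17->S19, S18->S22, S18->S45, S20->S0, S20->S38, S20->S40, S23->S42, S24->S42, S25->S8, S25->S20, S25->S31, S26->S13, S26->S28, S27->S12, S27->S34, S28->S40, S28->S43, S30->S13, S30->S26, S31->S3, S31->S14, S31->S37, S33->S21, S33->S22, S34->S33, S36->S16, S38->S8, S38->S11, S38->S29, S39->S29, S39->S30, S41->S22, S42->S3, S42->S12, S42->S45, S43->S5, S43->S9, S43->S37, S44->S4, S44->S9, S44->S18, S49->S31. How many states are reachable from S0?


BFS from S0:
  layer 0: {S0}
  layer 1: {S25, S37}
  layer 2: {S8, S20, S31}
  layer 3: {S3, S14, S36, S38, S40}
  layer 4: {S11, S16, S17, S29, S43}
  layer 5: {S5, S6, S9, S19, S27}
  layer 6: {S12, S30, S34}
  layer 7: {S13, S26, S33}
  layer 8: {S21, S22, S24, S28}
  layer 9: {S42}
  layer 10: {S45}
Reachable set: {S0, S3, S5, S6, S8, S9, S11, S12, S13, S14, S16, S17, S19, S20, S21, S22, S24, S25, S26, S27, S28, S29, S30, S31, S33, S34, S36, S37, S38, S40, S42, S43, S45}
Count = 33

33


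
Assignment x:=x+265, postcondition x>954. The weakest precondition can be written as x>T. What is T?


Formula: wp(x:=E, P) = P[E/x] (substitute E for x in postcondition)
Step 1: Postcondition: x>954
Step 2: Substitute x+265 for x: x+265>954
Step 3: Solve for x: x > 954-265 = 689

689


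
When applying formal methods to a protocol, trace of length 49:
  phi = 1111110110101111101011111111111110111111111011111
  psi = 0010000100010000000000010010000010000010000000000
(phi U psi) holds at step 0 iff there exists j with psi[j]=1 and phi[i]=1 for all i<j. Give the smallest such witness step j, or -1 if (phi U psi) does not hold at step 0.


(phi U psi) at 0: need smallest j with psi[j]=1 and phi[i]=1 for all i in [0,j).
Scan from step 0:
  step 0: phi=1, psi=0 -> continue
  step 1: phi=1, psi=0 -> continue
  step 2: psi=1 and phi held for [0,2) -> witness found
Witness step = 2

2


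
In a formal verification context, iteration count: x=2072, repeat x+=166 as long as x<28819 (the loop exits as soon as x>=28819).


Step 1: x goes from 2072 toward 28819 by 166; the body runs while x<28819, so iterations = ceil((bound-start)/step)
Step 2: Distance=26747
Step 3: ceil(26747/166)=162

162


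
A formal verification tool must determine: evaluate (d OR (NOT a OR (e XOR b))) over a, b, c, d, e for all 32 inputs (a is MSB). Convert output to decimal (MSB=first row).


Formula: (d OR (NOT a OR (e XOR b))) over a, b, c, d, e (32 rows)
Evaluate each row (bits = a,b,c,d,e, MSB first):
  row 0 [00000]: (0 OR (NOT 0 OR (0 XOR 0))) -> 1
  row 1 [00001]: (0 OR (NOT 0 OR (1 XOR 0))) -> 1
  row 2 [00010]: (1 OR (NOT 0 OR (0 XOR 0))) -> 1
  row 3 [00011]: (1 OR (NOT 0 OR (1 XOR 0))) -> 1
  row 4 [00100]: (0 OR (NOT 0 OR (0 XOR 0))) -> 1
  row 5 [00101]: (0 OR (NOT 0 OR (1 XOR 0))) -> 1
  row 6 [00110]: (1 OR (NOT 0 OR (0 XOR 0))) -> 1
  row 7 [00111]: (1 OR (NOT 0 OR (1 XOR 0))) -> 1
  row 8 [01000]: (0 OR (NOT 0 OR (0 XOR 1))) -> 1
  row 9 [01001]: (0 OR (NOT 0 OR (1 XOR 1))) -> 1
  row 10 [01010]: (1 OR (NOT 0 OR (0 XOR 1))) -> 1
  row 11 [01011]: (1 OR (NOT 0 OR (1 XOR 1))) -> 1
  row 12 [01100]: (0 OR (NOT 0 OR (0 XOR 1))) -> 1
  row 13 [01101]: (0 OR (NOT 0 OR (1 XOR 1))) -> 1
  row 14 [01110]: (1 OR (NOT 0 OR (0 XOR 1))) -> 1
  row 15 [01111]: (1 OR (NOT 0 OR (1 XOR 1))) -> 1
  row 16 [10000]: (0 OR (NOT 1 OR (0 XOR 0))) -> 0
  row 17 [10001]: (0 OR (NOT 1 OR (1 XOR 0))) -> 1
  row 18 [10010]: (1 OR (NOT 1 OR (0 XOR 0))) -> 1
  row 19 [10011]: (1 OR (NOT 1 OR (1 XOR 0))) -> 1
  row 20 [10100]: (0 OR (NOT 1 OR (0 XOR 0))) -> 0
  row 21 [10101]: (0 OR (NOT 1 OR (1 XOR 0))) -> 1
  row 22 [10110]: (1 OR (NOT 1 OR (0 XOR 0))) -> 1
  row 23 [10111]: (1 OR (NOT 1 OR (1 XOR 0))) -> 1
  row 24 [11000]: (0 OR (NOT 1 OR (0 XOR 1))) -> 1
  row 25 [11001]: (0 OR (NOT 1 OR (1 XOR 1))) -> 0
  row 26 [11010]: (1 OR (NOT 1 OR (0 XOR 1))) -> 1
  row 27 [11011]: (1 OR (NOT 1 OR (1 XOR 1))) -> 1
  row 28 [11100]: (0 OR (NOT 1 OR (0 XOR 1))) -> 1
  row 29 [11101]: (0 OR (NOT 1 OR (1 XOR 1))) -> 0
  row 30 [11110]: (1 OR (NOT 1 OR (0 XOR 1))) -> 1
  row 31 [11111]: (1 OR (NOT 1 OR (1 XOR 1))) -> 1
Full result column, 4 rows per line (a,b,c fixed per line; d,e runs 00..11 left to right):
  rows 0-3 [a,b,c=000]: 1111  = hex F
  rows 4-7 [a,b,c=001]: 1111  = hex F
  rows 8-11 [a,b,c=010]: 1111  = hex F
  rows 12-15 [a,b,c=011]: 1111  = hex F
  rows 16-19 [a,b,c=100]: 0111  = hex 7
  rows 20-23 [a,b,c=101]: 0111  = hex 7
  rows 24-27 [a,b,c=110]: 1011  = hex B
  rows 28-31 [a,b,c=111]: 1011  = hex B
Output column (row 0 .. row 31) = 11111111111111110111011110111011
Output column grouped in 4s = 1111 1111 1111 1111 0111 0111 1011 1011 = 0xFFFF77BB
Convert to decimal digit by digit (value = value*16 + digit):
  F -> 15
  15*16 + 15 (F) = 255
  255*16 + 15 (F) = 4095
  4095*16 + 15 (F) = 65535
  65535*16 + 7 = 1048567
  1048567*16 + 7 = 16777079
  16777079*16 + 11 (B) = 268433275
  268433275*16 + 11 (B) = 4294932411
Decimal = 4294932411

4294932411


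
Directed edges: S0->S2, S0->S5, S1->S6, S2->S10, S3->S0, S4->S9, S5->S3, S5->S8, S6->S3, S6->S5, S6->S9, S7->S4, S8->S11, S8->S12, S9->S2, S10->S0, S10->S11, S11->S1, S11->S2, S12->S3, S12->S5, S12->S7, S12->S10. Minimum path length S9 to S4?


BFS layer-by-layer from S9:
  dist 0: {S9}
  dist 1: {S2}
  dist 2: {S10}
  dist 3: {S0, S11}
  dist 4: {S1, S5}
  dist 5: {S3, S6, S8}
  dist 6: {S12}
  dist 7: {S7}
  dist 8: {S4}
  -> S4 reached at distance 8
Shortest path length = 8

8


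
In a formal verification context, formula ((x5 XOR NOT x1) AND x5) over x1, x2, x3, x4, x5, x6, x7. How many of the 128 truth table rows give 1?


Formula: ((x5 XOR NOT x1) AND x5) over 7 vars (128 rows)
Evaluate each row (x1, x2, x3, x4, x5, x6, x7 as bits, MSB first):
  row 0 [0000000]: ((0 XOR NOT 0) AND 0) -> 0
  row 1 [0000001]: ((0 XOR NOT 0) AND 0) -> 0
  row 2 [0000010]: ((0 XOR NOT 0) AND 0) -> 0
  row 3 [0000011]: ((0 XOR NOT 0) AND 0) -> 0
  row 4 [0000100]: ((1 XOR NOT 0) AND 1) -> 0
  (every remaining row is evaluated the same way; all 128 results are listed next)
Full result column, 8 rows per line (x1,x2,x3,x4 fixed per line; x5,x6,x7 runs 000..111 left to right):
  rows 0-7 [x1,x2,x3,x4=0000]: 00000000  (ones: 0)
  rows 8-15 [x1,x2,x3,x4=0001]: 00000000  (ones: 0)
  rows 16-23 [x1,x2,x3,x4=0010]: 00000000  (ones: 0)
  rows 24-31 [x1,x2,x3,x4=0011]: 00000000  (ones: 0)
  rows 32-39 [x1,x2,x3,x4=0100]: 00000000  (ones: 0)
  rows 40-47 [x1,x2,x3,x4=0101]: 00000000  (ones: 0)
  rows 48-55 [x1,x2,x3,x4=0110]: 00000000  (ones: 0)
  rows 56-63 [x1,x2,x3,x4=0111]: 00000000  (ones: 0)
  rows 64-71 [x1,x2,x3,x4=1000]: 00001111  (ones: 4)
  rows 72-79 [x1,x2,x3,x4=1001]: 00001111  (ones: 4)
  rows 80-87 [x1,x2,x3,x4=1010]: 00001111  (ones: 4)
  rows 88-95 [x1,x2,x3,x4=1011]: 00001111  (ones: 4)
  rows 96-103 [x1,x2,x3,x4=1100]: 00001111  (ones: 4)
  rows 104-111 [x1,x2,x3,x4=1101]: 00001111  (ones: 4)
  rows 112-119 [x1,x2,x3,x4=1110]: 00001111  (ones: 4)
  rows 120-127 [x1,x2,x3,x4=1111]: 00001111  (ones: 4)
Count of 1-rows = 0+0+0+0+0+0+0+0+4+4+4+4+4+4+4+4 = 32

32


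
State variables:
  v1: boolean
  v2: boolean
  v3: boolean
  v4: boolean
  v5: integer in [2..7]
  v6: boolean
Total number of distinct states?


State space = product of domain sizes of all variables.
Domain sizes:
  v1 (boolean): 2
  v2 (boolean): 2
  v3 (boolean): 2
  v4 (boolean): 2
  v5 (integer in [2..7]): 6
  v6 (boolean): 2
Product = 2 * 2 * 2 * 2 * 6 * 2 = 192

192


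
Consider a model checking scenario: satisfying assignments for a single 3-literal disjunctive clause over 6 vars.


Step 1: Total=2^6=64
Step 2: Unsat when all 3 false: 2^3=8
Step 3: Sat=64-8=56

56


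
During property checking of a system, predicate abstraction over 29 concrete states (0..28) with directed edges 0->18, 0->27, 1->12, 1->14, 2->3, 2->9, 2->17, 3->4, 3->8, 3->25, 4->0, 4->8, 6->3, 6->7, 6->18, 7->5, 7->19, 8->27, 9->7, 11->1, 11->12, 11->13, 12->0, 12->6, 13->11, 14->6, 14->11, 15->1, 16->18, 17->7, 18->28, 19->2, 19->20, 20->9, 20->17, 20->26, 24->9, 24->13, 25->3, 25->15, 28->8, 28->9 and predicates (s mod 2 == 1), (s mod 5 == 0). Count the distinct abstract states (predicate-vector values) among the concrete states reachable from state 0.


BFS from 0:
Concrete reachable: {0, 1, 2, 3, 4, 5, 6, 7, 8, 9, 11, 12, 13, 14, 15, 17, 18, 19, 20, 25, 26, 27, 28}
Abstract via predicates (s mod 2 == 1), (s mod 5 == 0):
  (0,0) <- {2, 4, 6, 8, 12, 14, 18, 26, 28}
  (0,1) <- {0, 20}
  (1,0) <- {1, 3, 7, 9, 11, 13, 17, 19, 27}
  (1,1) <- {5, 15, 25}
Distinct abstract states = 4

4


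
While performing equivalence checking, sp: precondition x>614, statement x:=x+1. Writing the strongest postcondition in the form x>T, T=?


Formula: sp(P, x:=E) = exists old_x. (x = E[old_x/x]) AND P[old_x/x] (old_x is the value of x before the assignment; eliminate old_x by solving x = E[old_x/x] for old_x)
Step 1: Precondition P: x>614, i.e. old_x > 614
Step 2: Assignment gives x = old_x + 1, so old_x = x - 1
Step 3: Substitute into P: x - 1 > 614
Step 4: Simplify: x > 614+1 = 615

615


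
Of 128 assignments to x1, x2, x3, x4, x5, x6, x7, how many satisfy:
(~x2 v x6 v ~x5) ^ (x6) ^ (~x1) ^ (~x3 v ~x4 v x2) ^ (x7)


CNF with 5 clauses over 7 vars (128 assignments).
An assignment satisfies CNF iff every clause has >=1 true literal.
Check each row (bits = x1,x2,x3,x4,x5,x6,x7; clause T/F shown):
  row 0 [0000000]: clauses=TFTTF -> 0
  row 1 [0000001]: clauses=TFTTT -> 0
  row 2 [0000010]: clauses=TTTTF -> 0
  row 3 [0000011]: clauses=TTTTT -> 1
  row 4 [0000100]: clauses=TFTTF -> 0
  (every remaining row is evaluated the same way; all 128 results are listed next)
Full result column, 8 rows per line (x1,x2,x3,x4 fixed per line; x5,x6,x7 runs 000..111 left to right):
  rows 0-7 [x1,x2,x3,x4=0000]: 00010001  (ones: 2)
  rows 8-15 [x1,x2,x3,x4=0001]: 00010001  (ones: 2)
  rows 16-23 [x1,x2,x3,x4=0010]: 00010001  (ones: 2)
  rows 24-31 [x1,x2,x3,x4=0011]: 00000000  (ones: 0)
  rows 32-39 [x1,x2,x3,x4=0100]: 00010001  (ones: 2)
  rows 40-47 [x1,x2,x3,x4=0101]: 00010001  (ones: 2)
  rows 48-55 [x1,x2,x3,x4=0110]: 00010001  (ones: 2)
  rows 56-63 [x1,x2,x3,x4=0111]: 00010001  (ones: 2)
  rows 64-71 [x1,x2,x3,x4=1000]: 00000000  (ones: 0)
  rows 72-79 [x1,x2,x3,x4=1001]: 00000000  (ones: 0)
  rows 80-87 [x1,x2,x3,x4=1010]: 00000000  (ones: 0)
  rows 88-95 [x1,x2,x3,x4=1011]: 00000000  (ones: 0)
  rows 96-103 [x1,x2,x3,x4=1100]: 00000000  (ones: 0)
  rows 104-111 [x1,x2,x3,x4=1101]: 00000000  (ones: 0)
  rows 112-119 [x1,x2,x3,x4=1110]: 00000000  (ones: 0)
  rows 120-127 [x1,x2,x3,x4=1111]: 00000000  (ones: 0)
Satisfying assignments = 2+2+2+0+2+2+2+2+0+0+0+0+0+0+0+0 = 14

14


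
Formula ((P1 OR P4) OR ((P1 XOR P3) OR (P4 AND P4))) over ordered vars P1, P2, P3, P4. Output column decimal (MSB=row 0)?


Formula: ((P1 OR P4) OR ((P1 XOR P3) OR (P4 AND P4))) over P1, P2, P3, P4 (16 rows)
Evaluate each row (bits = P1,P2,P3,P4, MSB first):
  row 0 [0000]: ((0 OR 0) OR ((0 XOR 0) OR (0 AND 0))) -> 0
  row 1 [0001]: ((0 OR 1) OR ((0 XOR 0) OR (1 AND 1))) -> 1
  row 2 [0010]: ((0 OR 0) OR ((0 XOR 1) OR (0 AND 0))) -> 1
  row 3 [0011]: ((0 OR 1) OR ((0 XOR 1) OR (1 AND 1))) -> 1
  row 4 [0100]: ((0 OR 0) OR ((0 XOR 0) OR (0 AND 0))) -> 0
  row 5 [0101]: ((0 OR 1) OR ((0 XOR 0) OR (1 AND 1))) -> 1
  row 6 [0110]: ((0 OR 0) OR ((0 XOR 1) OR (0 AND 0))) -> 1
  row 7 [0111]: ((0 OR 1) OR ((0 XOR 1) OR (1 AND 1))) -> 1
  row 8 [1000]: ((1 OR 0) OR ((1 XOR 0) OR (0 AND 0))) -> 1
  row 9 [1001]: ((1 OR 1) OR ((1 XOR 0) OR (1 AND 1))) -> 1
  row 10 [1010]: ((1 OR 0) OR ((1 XOR 1) OR (0 AND 0))) -> 1
  row 11 [1011]: ((1 OR 1) OR ((1 XOR 1) OR (1 AND 1))) -> 1
  row 12 [1100]: ((1 OR 0) OR ((1 XOR 0) OR (0 AND 0))) -> 1
  row 13 [1101]: ((1 OR 1) OR ((1 XOR 0) OR (1 AND 1))) -> 1
  row 14 [1110]: ((1 OR 0) OR ((1 XOR 1) OR (0 AND 0))) -> 1
  row 15 [1111]: ((1 OR 1) OR ((1 XOR 1) OR (1 AND 1))) -> 1
Full result column, 4 rows per line (P1,P2 fixed per line; P3,P4 runs 00..11 left to right):
  rows 0-3 [P1,P2=00]: 0111  = hex 7
  rows 4-7 [P1,P2=01]: 0111  = hex 7
  rows 8-11 [P1,P2=10]: 1111  = hex F
  rows 12-15 [P1,P2=11]: 1111  = hex F
Output column (row 0 .. row 15) = 0111011111111111
Output column grouped in 4s = 0111 0111 1111 1111 = 0x77FF
Convert to decimal digit by digit (value = value*16 + digit):
  7 -> 7
  7*16 + 7 = 119
  119*16 + 15 (F) = 1919
  1919*16 + 15 (F) = 30719
Decimal = 30719

30719


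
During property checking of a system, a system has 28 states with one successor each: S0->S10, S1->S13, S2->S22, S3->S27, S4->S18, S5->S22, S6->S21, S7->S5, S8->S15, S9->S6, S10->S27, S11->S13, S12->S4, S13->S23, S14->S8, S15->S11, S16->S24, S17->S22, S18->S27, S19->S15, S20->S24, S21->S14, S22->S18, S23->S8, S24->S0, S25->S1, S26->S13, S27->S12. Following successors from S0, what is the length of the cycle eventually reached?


Trace from S0 until a state repeats:
  S0 -> S10 -> S27 -> S12 -> S4 -> S18 -> S27
S27 first seen at step 2, revisited at step 6.
Cycle length = 6 - 2 = 4

4


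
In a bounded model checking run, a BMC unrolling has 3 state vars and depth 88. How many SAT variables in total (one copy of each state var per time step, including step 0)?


BMC unrolls to depth k, creating one copy of each state var for steps 0..k.
Step count = 88 + 1 = 89 (steps 0 through 88)
Vars per step = 3
Total = 3 * 89 = 267

267


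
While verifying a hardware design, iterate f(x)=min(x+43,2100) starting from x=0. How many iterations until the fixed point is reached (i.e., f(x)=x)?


Step 1: x=0, cap=2100, increment=43
Step 2: x grows by 43 each step until capped at 2100; fixed point is x=2100
Step 3: iterations = ceil(2100/43) = 49

49


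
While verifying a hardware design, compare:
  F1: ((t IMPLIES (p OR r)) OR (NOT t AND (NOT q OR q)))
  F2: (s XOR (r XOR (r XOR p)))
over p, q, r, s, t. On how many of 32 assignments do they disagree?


F1 = ((t IMPLIES (p OR r)) OR (NOT t AND (NOT q OR q)))
F2 = (s XOR (r XOR (r XOR p)))
Evaluate both on each of 32 rows (bits = p,q,r,s,t):
  row 0 [00000]: F1=1 F2=0 (differ) -> 1
  row 1 [00001]: F1=0 F2=0 -> 0
  row 2 [00010]: F1=1 F2=1 -> 0
  row 3 [00011]: F1=0 F2=1 (differ) -> 1
  row 4 [00100]: F1=1 F2=0 (differ) -> 1
  row 5 [00101]: F1=1 F2=0 (differ) -> 1
  row 6 [00110]: F1=1 F2=1 -> 0
  row 7 [00111]: F1=1 F2=1 -> 0
  row 8 [01000]: F1=1 F2=0 (differ) -> 1
  row 9 [01001]: F1=0 F2=0 -> 0
  row 10 [01010]: F1=1 F2=1 -> 0
  row 11 [01011]: F1=0 F2=1 (differ) -> 1
  row 12 [01100]: F1=1 F2=0 (differ) -> 1
  row 13 [01101]: F1=1 F2=0 (differ) -> 1
  row 14 [01110]: F1=1 F2=1 -> 0
  row 15 [01111]: F1=1 F2=1 -> 0
  row 16 [10000]: F1=1 F2=1 -> 0
  row 17 [10001]: F1=1 F2=1 -> 0
  row 18 [10010]: F1=1 F2=0 (differ) -> 1
  row 19 [10011]: F1=1 F2=0 (differ) -> 1
  row 20 [10100]: F1=1 F2=1 -> 0
  row 21 [10101]: F1=1 F2=1 -> 0
  row 22 [10110]: F1=1 F2=0 (differ) -> 1
  row 23 [10111]: F1=1 F2=0 (differ) -> 1
  row 24 [11000]: F1=1 F2=1 -> 0
  row 25 [11001]: F1=1 F2=1 -> 0
  row 26 [11010]: F1=1 F2=0 (differ) -> 1
  row 27 [11011]: F1=1 F2=0 (differ) -> 1
  row 28 [11100]: F1=1 F2=1 -> 0
  row 29 [11101]: F1=1 F2=1 -> 0
  row 30 [11110]: F1=1 F2=0 (differ) -> 1
  row 31 [11111]: F1=1 F2=0 (differ) -> 1
Full result column, 8 rows per line (p,q fixed per line; r,s,t runs 000..111 left to right):
  rows 0-7 [p,q=00]: 10011100  (ones: 4)
  rows 8-15 [p,q=01]: 10011100  (ones: 4)
  rows 16-23 [p,q=10]: 00110011  (ones: 4)
  rows 24-31 [p,q=11]: 00110011  (ones: 4)
Disagreements = 4+4+4+4 = 16

16


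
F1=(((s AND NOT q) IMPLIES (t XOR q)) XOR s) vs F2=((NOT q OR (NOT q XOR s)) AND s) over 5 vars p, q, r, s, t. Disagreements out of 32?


F1 = (((s AND NOT q) IMPLIES (t XOR q)) XOR s)
F2 = ((NOT q OR (NOT q XOR s)) AND s)
Evaluate both on each of 32 rows (bits = p,q,r,s,t):
  row 0 [00000]: F1=1 F2=0 (differ) -> 1
  row 1 [00001]: F1=1 F2=0 (differ) -> 1
  row 2 [00010]: F1=1 F2=1 -> 0
  row 3 [00011]: F1=0 F2=1 (differ) -> 1
  row 4 [00100]: F1=1 F2=0 (differ) -> 1
  row 5 [00101]: F1=1 F2=0 (differ) -> 1
  row 6 [00110]: F1=1 F2=1 -> 0
  row 7 [00111]: F1=0 F2=1 (differ) -> 1
  row 8 [01000]: F1=1 F2=0 (differ) -> 1
  row 9 [01001]: F1=1 F2=0 (differ) -> 1
  row 10 [01010]: F1=0 F2=1 (differ) -> 1
  row 11 [01011]: F1=0 F2=1 (differ) -> 1
  row 12 [01100]: F1=1 F2=0 (differ) -> 1
  row 13 [01101]: F1=1 F2=0 (differ) -> 1
  row 14 [01110]: F1=0 F2=1 (differ) -> 1
  row 15 [01111]: F1=0 F2=1 (differ) -> 1
  row 16 [10000]: F1=1 F2=0 (differ) -> 1
  row 17 [10001]: F1=1 F2=0 (differ) -> 1
  row 18 [10010]: F1=1 F2=1 -> 0
  row 19 [10011]: F1=0 F2=1 (differ) -> 1
  row 20 [10100]: F1=1 F2=0 (differ) -> 1
  row 21 [10101]: F1=1 F2=0 (differ) -> 1
  row 22 [10110]: F1=1 F2=1 -> 0
  row 23 [10111]: F1=0 F2=1 (differ) -> 1
  row 24 [11000]: F1=1 F2=0 (differ) -> 1
  row 25 [11001]: F1=1 F2=0 (differ) -> 1
  row 26 [11010]: F1=0 F2=1 (differ) -> 1
  row 27 [11011]: F1=0 F2=1 (differ) -> 1
  row 28 [11100]: F1=1 F2=0 (differ) -> 1
  row 29 [11101]: F1=1 F2=0 (differ) -> 1
  row 30 [11110]: F1=0 F2=1 (differ) -> 1
  row 31 [11111]: F1=0 F2=1 (differ) -> 1
Full result column, 8 rows per line (p,q fixed per line; r,s,t runs 000..111 left to right):
  rows 0-7 [p,q=00]: 11011101  (ones: 6)
  rows 8-15 [p,q=01]: 11111111  (ones: 8)
  rows 16-23 [p,q=10]: 11011101  (ones: 6)
  rows 24-31 [p,q=11]: 11111111  (ones: 8)
Disagreements = 6+8+6+8 = 28

28


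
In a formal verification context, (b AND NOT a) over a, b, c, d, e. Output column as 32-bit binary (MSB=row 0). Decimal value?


Formula: (b AND NOT a) over a, b, c, d, e (32 rows)
Evaluate each row (bits = a,b,c,d,e, MSB first):
  row 0 [00000]: (0 AND NOT 0) -> 0
  row 1 [00001]: (0 AND NOT 0) -> 0
  row 2 [00010]: (0 AND NOT 0) -> 0
  row 3 [00011]: (0 AND NOT 0) -> 0
  row 4 [00100]: (0 AND NOT 0) -> 0
  row 5 [00101]: (0 AND NOT 0) -> 0
  row 6 [00110]: (0 AND NOT 0) -> 0
  row 7 [00111]: (0 AND NOT 0) -> 0
  row 8 [01000]: (1 AND NOT 0) -> 1
  row 9 [01001]: (1 AND NOT 0) -> 1
  row 10 [01010]: (1 AND NOT 0) -> 1
  row 11 [01011]: (1 AND NOT 0) -> 1
  row 12 [01100]: (1 AND NOT 0) -> 1
  row 13 [01101]: (1 AND NOT 0) -> 1
  row 14 [01110]: (1 AND NOT 0) -> 1
  row 15 [01111]: (1 AND NOT 0) -> 1
  row 16 [10000]: (0 AND NOT 1) -> 0
  row 17 [10001]: (0 AND NOT 1) -> 0
  row 18 [10010]: (0 AND NOT 1) -> 0
  row 19 [10011]: (0 AND NOT 1) -> 0
  row 20 [10100]: (0 AND NOT 1) -> 0
  row 21 [10101]: (0 AND NOT 1) -> 0
  row 22 [10110]: (0 AND NOT 1) -> 0
  row 23 [10111]: (0 AND NOT 1) -> 0
  row 24 [11000]: (1 AND NOT 1) -> 0
  row 25 [11001]: (1 AND NOT 1) -> 0
  row 26 [11010]: (1 AND NOT 1) -> 0
  row 27 [11011]: (1 AND NOT 1) -> 0
  row 28 [11100]: (1 AND NOT 1) -> 0
  row 29 [11101]: (1 AND NOT 1) -> 0
  row 30 [11110]: (1 AND NOT 1) -> 0
  row 31 [11111]: (1 AND NOT 1) -> 0
Full result column, 4 rows per line (a,b,c fixed per line; d,e runs 00..11 left to right):
  rows 0-3 [a,b,c=000]: 0000  = hex 0
  rows 4-7 [a,b,c=001]: 0000  = hex 0
  rows 8-11 [a,b,c=010]: 1111  = hex F
  rows 12-15 [a,b,c=011]: 1111  = hex F
  rows 16-19 [a,b,c=100]: 0000  = hex 0
  rows 20-23 [a,b,c=101]: 0000  = hex 0
  rows 24-27 [a,b,c=110]: 0000  = hex 0
  rows 28-31 [a,b,c=111]: 0000  = hex 0
Output column (row 0 .. row 31) = 00000000111111110000000000000000
Output column grouped in 4s = 0000 0000 1111 1111 0000 0000 0000 0000 = 0x00FF0000
Convert to decimal digit by digit (value = value*16 + digit):
  0 -> 0
  0*16 + 0 = 0
  0*16 + 15 (F) = 15
  15*16 + 15 (F) = 255
  255*16 + 0 = 4080
  4080*16 + 0 = 65280
  65280*16 + 0 = 1044480
  1044480*16 + 0 = 16711680
Decimal = 16711680

16711680


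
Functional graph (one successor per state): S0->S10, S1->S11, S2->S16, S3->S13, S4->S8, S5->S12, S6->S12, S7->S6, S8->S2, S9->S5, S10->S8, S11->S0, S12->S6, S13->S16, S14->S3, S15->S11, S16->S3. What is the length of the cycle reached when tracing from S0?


Trace from S0 until a state repeats:
  S0 -> S10 -> S8 -> S2 -> S16 -> S3 -> S13 -> S16
S16 first seen at step 4, revisited at step 7.
Cycle length = 7 - 4 = 3

3


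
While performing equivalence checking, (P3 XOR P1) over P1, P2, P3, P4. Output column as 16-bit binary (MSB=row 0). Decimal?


Formula: (P3 XOR P1) over P1, P2, P3, P4 (16 rows)
Evaluate each row (bits = P1,P2,P3,P4, MSB first):
  row 0 [0000]: (0 XOR 0) -> 0
  row 1 [0001]: (0 XOR 0) -> 0
  row 2 [0010]: (1 XOR 0) -> 1
  row 3 [0011]: (1 XOR 0) -> 1
  row 4 [0100]: (0 XOR 0) -> 0
  row 5 [0101]: (0 XOR 0) -> 0
  row 6 [0110]: (1 XOR 0) -> 1
  row 7 [0111]: (1 XOR 0) -> 1
  row 8 [1000]: (0 XOR 1) -> 1
  row 9 [1001]: (0 XOR 1) -> 1
  row 10 [1010]: (1 XOR 1) -> 0
  row 11 [1011]: (1 XOR 1) -> 0
  row 12 [1100]: (0 XOR 1) -> 1
  row 13 [1101]: (0 XOR 1) -> 1
  row 14 [1110]: (1 XOR 1) -> 0
  row 15 [1111]: (1 XOR 1) -> 0
Full result column, 4 rows per line (P1,P2 fixed per line; P3,P4 runs 00..11 left to right):
  rows 0-3 [P1,P2=00]: 0011  = hex 3
  rows 4-7 [P1,P2=01]: 0011  = hex 3
  rows 8-11 [P1,P2=10]: 1100  = hex C
  rows 12-15 [P1,P2=11]: 1100  = hex C
Output column (row 0 .. row 15) = 0011001111001100
Output column grouped in 4s = 0011 0011 1100 1100 = 0x33CC
Convert to decimal digit by digit (value = value*16 + digit):
  3 -> 3
  3*16 + 3 = 51
  51*16 + 12 (C) = 828
  828*16 + 12 (C) = 13260
Decimal = 13260

13260


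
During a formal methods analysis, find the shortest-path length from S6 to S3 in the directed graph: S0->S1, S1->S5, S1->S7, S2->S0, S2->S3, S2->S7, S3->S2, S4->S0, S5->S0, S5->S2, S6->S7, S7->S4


BFS layer-by-layer from S6:
  dist 0: {S6}
  dist 1: {S7}
  dist 2: {S4}
  dist 3: {S0}
  dist 4: {S1}
  dist 5: {S5}
  dist 6: {S2}
  dist 7: {S3}
  -> S3 reached at distance 7
Shortest path length = 7

7


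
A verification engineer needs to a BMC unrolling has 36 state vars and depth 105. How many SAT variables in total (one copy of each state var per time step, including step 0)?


BMC unrolls to depth k, creating one copy of each state var for steps 0..k.
Step count = 105 + 1 = 106 (steps 0 through 105)
Vars per step = 36
Total = 36 * 106 = 3816

3816


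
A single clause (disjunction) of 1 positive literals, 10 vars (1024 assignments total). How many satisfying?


Step 1: Total=2^10=1024
Step 2: Unsat when all 1 false: 2^9=512
Step 3: Sat=1024-512=512

512


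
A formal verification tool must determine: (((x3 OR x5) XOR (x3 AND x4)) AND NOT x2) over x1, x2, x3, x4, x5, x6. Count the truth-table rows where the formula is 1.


Formula: (((x3 OR x5) XOR (x3 AND x4)) AND NOT x2) over 6 vars (64 rows)
Evaluate each row (x1, x2, x3, x4, x5, x6 as bits, MSB first):
  row 0 [000000]: (((0 OR 0) XOR (0 AND 0)) AND NOT 0) -> 0
  row 1 [000001]: (((0 OR 0) XOR (0 AND 0)) AND NOT 0) -> 0
  row 2 [000010]: (((0 OR 1) XOR (0 AND 0)) AND NOT 0) -> 1
  row 3 [000011]: (((0 OR 1) XOR (0 AND 0)) AND NOT 0) -> 1
  row 4 [000100]: (((0 OR 0) XOR (0 AND 1)) AND NOT 0) -> 0
  (every remaining row is evaluated the same way; all 64 results are listed next)
Full result column, 8 rows per line (x1,x2,x3 fixed per line; x4,x5,x6 runs 000..111 left to right):
  rows 0-7 [x1,x2,x3=000]: 00110011  (ones: 4)
  rows 8-15 [x1,x2,x3=001]: 11110000  (ones: 4)
  rows 16-23 [x1,x2,x3=010]: 00000000  (ones: 0)
  rows 24-31 [x1,x2,x3=011]: 00000000  (ones: 0)
  rows 32-39 [x1,x2,x3=100]: 00110011  (ones: 4)
  rows 40-47 [x1,x2,x3=101]: 11110000  (ones: 4)
  rows 48-55 [x1,x2,x3=110]: 00000000  (ones: 0)
  rows 56-63 [x1,x2,x3=111]: 00000000  (ones: 0)
Count of 1-rows = 4+4+0+0+4+4+0+0 = 16

16


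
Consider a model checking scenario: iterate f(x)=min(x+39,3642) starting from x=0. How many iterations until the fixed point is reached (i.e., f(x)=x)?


Step 1: x=0, cap=3642, increment=39
Step 2: x grows by 39 each step until capped at 3642; fixed point is x=3642
Step 3: iterations = ceil(3642/39) = 94

94


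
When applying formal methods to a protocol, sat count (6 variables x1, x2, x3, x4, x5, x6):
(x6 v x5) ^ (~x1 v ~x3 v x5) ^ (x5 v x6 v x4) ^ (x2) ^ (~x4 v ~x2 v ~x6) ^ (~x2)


CNF with 6 clauses over 6 vars (64 assignments).
An assignment satisfies CNF iff every clause has >=1 true literal.
Check each row (bits = x1,x2,x3,x4,x5,x6; clause T/F shown):
  row 0 [000000]: clauses=FTFFTT -> 0
  row 1 [000001]: clauses=TTTFTT -> 0
  row 2 [000010]: clauses=TTTFTT -> 0
  row 3 [000011]: clauses=TTTFTT -> 0
  row 4 [000100]: clauses=FTTFTT -> 0
  (every remaining row is evaluated the same way; all 64 results are listed next)
Full result column, 8 rows per line (x1,x2,x3 fixed per line; x4,x5,x6 runs 000..111 left to right):
  rows 0-7 [x1,x2,x3=000]: 00000000  (ones: 0)
  rows 8-15 [x1,x2,x3=001]: 00000000  (ones: 0)
  rows 16-23 [x1,x2,x3=010]: 00000000  (ones: 0)
  rows 24-31 [x1,x2,x3=011]: 00000000  (ones: 0)
  rows 32-39 [x1,x2,x3=100]: 00000000  (ones: 0)
  rows 40-47 [x1,x2,x3=101]: 00000000  (ones: 0)
  rows 48-55 [x1,x2,x3=110]: 00000000  (ones: 0)
  rows 56-63 [x1,x2,x3=111]: 00000000  (ones: 0)
Satisfying assignments = 0+0+0+0+0+0+0+0 = 0

0


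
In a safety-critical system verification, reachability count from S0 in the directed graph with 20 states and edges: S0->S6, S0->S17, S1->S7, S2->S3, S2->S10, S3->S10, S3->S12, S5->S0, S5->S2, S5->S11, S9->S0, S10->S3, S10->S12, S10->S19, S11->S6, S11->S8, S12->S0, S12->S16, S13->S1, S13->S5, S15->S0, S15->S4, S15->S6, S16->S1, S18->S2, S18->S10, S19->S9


BFS from S0:
  layer 0: {S0}
  layer 1: {S6, S17}
Reachable set: {S0, S6, S17}
Count = 3

3


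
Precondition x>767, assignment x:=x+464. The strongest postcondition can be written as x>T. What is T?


Formula: sp(P, x:=E) = exists old_x. (x = E[old_x/x]) AND P[old_x/x] (old_x is the value of x before the assignment; eliminate old_x by solving x = E[old_x/x] for old_x)
Step 1: Precondition P: x>767, i.e. old_x > 767
Step 2: Assignment gives x = old_x + 464, so old_x = x - 464
Step 3: Substitute into P: x - 464 > 767
Step 4: Simplify: x > 767+464 = 1231

1231


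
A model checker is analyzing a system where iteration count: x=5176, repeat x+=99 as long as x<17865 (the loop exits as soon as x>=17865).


Step 1: x goes from 5176 toward 17865 by 99; the body runs while x<17865, so iterations = ceil((bound-start)/step)
Step 2: Distance=12689
Step 3: ceil(12689/99)=129

129


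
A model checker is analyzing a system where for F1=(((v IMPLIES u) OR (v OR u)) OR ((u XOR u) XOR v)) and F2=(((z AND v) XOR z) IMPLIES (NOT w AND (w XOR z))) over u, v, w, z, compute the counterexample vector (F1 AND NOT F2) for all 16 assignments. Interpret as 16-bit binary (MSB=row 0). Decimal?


F1 = (((v IMPLIES u) OR (v OR u)) OR ((u XOR u) XOR v))
F2 = (((z AND v) XOR z) IMPLIES (NOT w AND (w XOR z)))
Counterexample to F1=>F2 is where F1=1 and F2=0.
Evaluate each row (bits = u,v,w,z, MSB first):
  row 0 [0000]: F1=1 F2=1 -> F1&~F2 -> 0
  row 1 [0001]: F1=1 F2=1 -> F1&~F2 -> 0
  row 2 [0010]: F1=1 F2=1 -> F1&~F2 -> 0
  row 3 [0011]: F1=1 F2=0 -> F1&~F2 -> 1
  row 4 [0100]: F1=1 F2=1 -> F1&~F2 -> 0
  row 5 [0101]: F1=1 F2=1 -> F1&~F2 -> 0
  row 6 [0110]: F1=1 F2=1 -> F1&~F2 -> 0
  row 7 [0111]: F1=1 F2=1 -> F1&~F2 -> 0
  row 8 [1000]: F1=1 F2=1 -> F1&~F2 -> 0
  row 9 [1001]: F1=1 F2=1 -> F1&~F2 -> 0
  row 10 [1010]: F1=1 F2=1 -> F1&~F2 -> 0
  row 11 [1011]: F1=1 F2=0 -> F1&~F2 -> 1
  row 12 [1100]: F1=1 F2=1 -> F1&~F2 -> 0
  row 13 [1101]: F1=1 F2=1 -> F1&~F2 -> 0
  row 14 [1110]: F1=1 F2=1 -> F1&~F2 -> 0
  row 15 [1111]: F1=1 F2=1 -> F1&~F2 -> 0
Full result column, 4 rows per line (u,v fixed per line; w,z runs 00..11 left to right):
  rows 0-3 [u,v=00]: 0001  = hex 1
  rows 4-7 [u,v=01]: 0000  = hex 0
  rows 8-11 [u,v=10]: 0001  = hex 1
  rows 12-15 [u,v=11]: 0000  = hex 0
Counterexample vector (row 0 .. row 15) = 0001000000010000
Output column grouped in 4s = 0001 0000 0001 0000 = 0x1010
Convert to decimal digit by digit (value = value*16 + digit):
  1 -> 1
  1*16 + 0 = 16
  16*16 + 1 = 257
  257*16 + 0 = 4112
Decimal = 4112

4112


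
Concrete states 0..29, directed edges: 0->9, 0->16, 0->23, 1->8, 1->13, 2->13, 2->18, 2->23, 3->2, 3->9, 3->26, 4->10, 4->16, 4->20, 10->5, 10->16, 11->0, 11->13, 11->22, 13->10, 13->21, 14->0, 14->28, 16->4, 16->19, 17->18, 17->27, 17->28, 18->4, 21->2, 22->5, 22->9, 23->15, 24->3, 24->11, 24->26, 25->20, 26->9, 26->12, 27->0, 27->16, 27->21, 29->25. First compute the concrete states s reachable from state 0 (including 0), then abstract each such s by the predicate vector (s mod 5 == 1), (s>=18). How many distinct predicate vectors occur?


BFS from 0:
Concrete reachable: {0, 4, 5, 9, 10, 15, 16, 19, 20, 23}
Abstract via predicates (s mod 5 == 1), (s>=18):
  (0,0) <- {0, 4, 5, 9, 10, 15}
  (0,1) <- {19, 20, 23}
  (1,0) <- {16}
Distinct abstract states = 3

3


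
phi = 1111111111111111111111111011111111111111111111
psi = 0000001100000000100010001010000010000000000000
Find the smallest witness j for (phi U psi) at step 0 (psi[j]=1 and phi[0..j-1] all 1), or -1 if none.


(phi U psi) at 0: need smallest j with psi[j]=1 and phi[i]=1 for all i in [0,j).
Scan from step 0:
  step 0: phi=1, psi=0 -> continue
  step 1: phi=1, psi=0 -> continue
  step 2: phi=1, psi=0 -> continue
  step 3: phi=1, psi=0 -> continue
  step 6: psi=1 and phi held for [0,6) -> witness found
Witness step = 6

6


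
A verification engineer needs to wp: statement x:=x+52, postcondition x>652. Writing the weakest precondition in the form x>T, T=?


Formula: wp(x:=E, P) = P[E/x] (substitute E for x in postcondition)
Step 1: Postcondition: x>652
Step 2: Substitute x+52 for x: x+52>652
Step 3: Solve for x: x > 652-52 = 600

600


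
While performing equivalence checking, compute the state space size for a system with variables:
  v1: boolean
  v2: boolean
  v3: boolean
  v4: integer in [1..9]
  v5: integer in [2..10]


State space = product of domain sizes of all variables.
Domain sizes:
  v1 (boolean): 2
  v2 (boolean): 2
  v3 (boolean): 2
  v4 (integer in [1..9]): 9
  v5 (integer in [2..10]): 9
Product = 2 * 2 * 2 * 9 * 9 = 648

648


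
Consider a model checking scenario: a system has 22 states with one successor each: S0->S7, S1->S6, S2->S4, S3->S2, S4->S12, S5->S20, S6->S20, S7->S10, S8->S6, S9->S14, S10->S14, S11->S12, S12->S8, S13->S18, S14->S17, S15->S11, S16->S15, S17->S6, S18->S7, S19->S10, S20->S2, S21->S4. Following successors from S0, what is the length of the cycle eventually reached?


Trace from S0 until a state repeats:
  S0 -> S7 -> S10 -> S14 -> S17 -> S6 -> S20 -> S2 -> S4 -> S12 -> S8 -> S6
S6 first seen at step 5, revisited at step 11.
Cycle length = 11 - 5 = 6

6


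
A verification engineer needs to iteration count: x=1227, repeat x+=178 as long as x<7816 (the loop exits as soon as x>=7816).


Step 1: x goes from 1227 toward 7816 by 178; the body runs while x<7816, so iterations = ceil((bound-start)/step)
Step 2: Distance=6589
Step 3: ceil(6589/178)=38

38


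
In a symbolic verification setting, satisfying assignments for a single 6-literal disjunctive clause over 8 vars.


Step 1: Total=2^8=256
Step 2: Unsat when all 6 false: 2^2=4
Step 3: Sat=256-4=252

252


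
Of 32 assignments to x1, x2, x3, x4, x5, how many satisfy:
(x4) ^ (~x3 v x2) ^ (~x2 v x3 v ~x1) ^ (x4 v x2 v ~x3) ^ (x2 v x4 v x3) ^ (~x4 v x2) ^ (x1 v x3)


CNF with 7 clauses over 5 vars (32 assignments).
An assignment satisfies CNF iff every clause has >=1 true literal.
Check each row (bits = x1,x2,x3,x4,x5; clause T/F shown):
  row 0 [00000]: clauses=FTTTFTF -> 0
  row 1 [00001]: clauses=FTTTFTF -> 0
  row 2 [00010]: clauses=TTTTTFF -> 0
  row 3 [00011]: clauses=TTTTTFF -> 0
  row 4 [00100]: clauses=FFTFTTT -> 0
  row 5 [00101]: clauses=FFTFTTT -> 0
  row 6 [00110]: clauses=TFTTTFT -> 0
  row 7 [00111]: clauses=TFTTTFT -> 0
  row 8 [01000]: clauses=FTTTTTF -> 0
  row 9 [01001]: clauses=FTTTTTF -> 0
  row 10 [01010]: clauses=TTTTTTF -> 0
  row 11 [01011]: clauses=TTTTTTF -> 0
  row 12 [01100]: clauses=FTTTTTT -> 0
  row 13 [01101]: clauses=FTTTTTT -> 0
  row 14 [01110]: clauses=TTTTTTT -> 1
  row 15 [01111]: clauses=TTTTTTT -> 1
  row 16 [10000]: clauses=FTTTFTT -> 0
  row 17 [10001]: clauses=FTTTFTT -> 0
  row 18 [10010]: clauses=TTTTTFT -> 0
  row 19 [10011]: clauses=TTTTTFT -> 0
  row 20 [10100]: clauses=FFTFTTT -> 0
  row 21 [10101]: clauses=FFTFTTT -> 0
  row 22 [10110]: clauses=TFTTTFT -> 0
  row 23 [10111]: clauses=TFTTTFT -> 0
  row 24 [11000]: clauses=FTFTTTT -> 0
  row 25 [11001]: clauses=FTFTTTT -> 0
  row 26 [11010]: clauses=TTFTTTT -> 0
  row 27 [11011]: clauses=TTFTTTT -> 0
  row 28 [11100]: clauses=FTTTTTT -> 0
  row 29 [11101]: clauses=FTTTTTT -> 0
  row 30 [11110]: clauses=TTTTTTT -> 1
  row 31 [11111]: clauses=TTTTTTT -> 1
Full result column, 8 rows per line (x1,x2 fixed per line; x3,x4,x5 runs 000..111 left to right):
  rows 0-7 [x1,x2=00]: 00000000  (ones: 0)
  rows 8-15 [x1,x2=01]: 00000011  (ones: 2)
  rows 16-23 [x1,x2=10]: 00000000  (ones: 0)
  rows 24-31 [x1,x2=11]: 00000011  (ones: 2)
Satisfying assignments = 0+2+0+2 = 4

4


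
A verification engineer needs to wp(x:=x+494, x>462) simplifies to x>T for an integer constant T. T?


Formula: wp(x:=E, P) = P[E/x] (substitute E for x in postcondition)
Step 1: Postcondition: x>462
Step 2: Substitute x+494 for x: x+494>462
Step 3: Solve for x: x > 462-494 = -32

-32


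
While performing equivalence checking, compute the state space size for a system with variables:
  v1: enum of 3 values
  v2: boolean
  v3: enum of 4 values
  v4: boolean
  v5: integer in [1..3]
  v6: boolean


State space = product of domain sizes of all variables.
Domain sizes:
  v1 (enum of 3 values): 3
  v2 (boolean): 2
  v3 (enum of 4 values): 4
  v4 (boolean): 2
  v5 (integer in [1..3]): 3
  v6 (boolean): 2
Product = 3 * 2 * 4 * 2 * 3 * 2 = 288

288


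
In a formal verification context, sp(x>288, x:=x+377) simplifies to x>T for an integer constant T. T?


Formula: sp(P, x:=E) = exists old_x. (x = E[old_x/x]) AND P[old_x/x] (old_x is the value of x before the assignment; eliminate old_x by solving x = E[old_x/x] for old_x)
Step 1: Precondition P: x>288, i.e. old_x > 288
Step 2: Assignment gives x = old_x + 377, so old_x = x - 377
Step 3: Substitute into P: x - 377 > 288
Step 4: Simplify: x > 288+377 = 665

665


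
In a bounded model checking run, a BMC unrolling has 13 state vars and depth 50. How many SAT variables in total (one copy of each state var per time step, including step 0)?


BMC unrolls to depth k, creating one copy of each state var for steps 0..k.
Step count = 50 + 1 = 51 (steps 0 through 50)
Vars per step = 13
Total = 13 * 51 = 663

663


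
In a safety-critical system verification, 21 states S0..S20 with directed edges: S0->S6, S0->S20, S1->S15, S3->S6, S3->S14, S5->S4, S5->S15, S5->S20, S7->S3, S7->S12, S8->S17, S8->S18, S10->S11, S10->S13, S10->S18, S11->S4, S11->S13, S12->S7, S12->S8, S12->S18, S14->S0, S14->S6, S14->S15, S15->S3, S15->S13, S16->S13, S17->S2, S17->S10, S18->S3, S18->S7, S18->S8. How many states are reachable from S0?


BFS from S0:
  layer 0: {S0}
  layer 1: {S6, S20}
Reachable set: {S0, S6, S20}
Count = 3

3


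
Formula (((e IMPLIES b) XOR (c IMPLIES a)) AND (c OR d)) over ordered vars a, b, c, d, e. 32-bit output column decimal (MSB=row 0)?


Formula: (((e IMPLIES b) XOR (c IMPLIES a)) AND (c OR d)) over a, b, c, d, e (32 rows)
Evaluate each row (bits = a,b,c,d,e, MSB first):
  row 0 [00000]: (((0 IMPLIES 0) XOR (0 IMPLIES 0)) AND (0 OR 0)) -> 0
  row 1 [00001]: (((1 IMPLIES 0) XOR (0 IMPLIES 0)) AND (0 OR 0)) -> 0
  row 2 [00010]: (((0 IMPLIES 0) XOR (0 IMPLIES 0)) AND (0 OR 1)) -> 0
  row 3 [00011]: (((1 IMPLIES 0) XOR (0 IMPLIES 0)) AND (0 OR 1)) -> 1
  row 4 [00100]: (((0 IMPLIES 0) XOR (1 IMPLIES 0)) AND (1 OR 0)) -> 1
  row 5 [00101]: (((1 IMPLIES 0) XOR (1 IMPLIES 0)) AND (1 OR 0)) -> 0
  row 6 [00110]: (((0 IMPLIES 0) XOR (1 IMPLIES 0)) AND (1 OR 1)) -> 1
  row 7 [00111]: (((1 IMPLIES 0) XOR (1 IMPLIES 0)) AND (1 OR 1)) -> 0
  row 8 [01000]: (((0 IMPLIES 1) XOR (0 IMPLIES 0)) AND (0 OR 0)) -> 0
  row 9 [01001]: (((1 IMPLIES 1) XOR (0 IMPLIES 0)) AND (0 OR 0)) -> 0
  row 10 [01010]: (((0 IMPLIES 1) XOR (0 IMPLIES 0)) AND (0 OR 1)) -> 0
  row 11 [01011]: (((1 IMPLIES 1) XOR (0 IMPLIES 0)) AND (0 OR 1)) -> 0
  row 12 [01100]: (((0 IMPLIES 1) XOR (1 IMPLIES 0)) AND (1 OR 0)) -> 1
  row 13 [01101]: (((1 IMPLIES 1) XOR (1 IMPLIES 0)) AND (1 OR 0)) -> 1
  row 14 [01110]: (((0 IMPLIES 1) XOR (1 IMPLIES 0)) AND (1 OR 1)) -> 1
  row 15 [01111]: (((1 IMPLIES 1) XOR (1 IMPLIES 0)) AND (1 OR 1)) -> 1
  row 16 [10000]: (((0 IMPLIES 0) XOR (0 IMPLIES 1)) AND (0 OR 0)) -> 0
  row 17 [10001]: (((1 IMPLIES 0) XOR (0 IMPLIES 1)) AND (0 OR 0)) -> 0
  row 18 [10010]: (((0 IMPLIES 0) XOR (0 IMPLIES 1)) AND (0 OR 1)) -> 0
  row 19 [10011]: (((1 IMPLIES 0) XOR (0 IMPLIES 1)) AND (0 OR 1)) -> 1
  row 20 [10100]: (((0 IMPLIES 0) XOR (1 IMPLIES 1)) AND (1 OR 0)) -> 0
  row 21 [10101]: (((1 IMPLIES 0) XOR (1 IMPLIES 1)) AND (1 OR 0)) -> 1
  row 22 [10110]: (((0 IMPLIES 0) XOR (1 IMPLIES 1)) AND (1 OR 1)) -> 0
  row 23 [10111]: (((1 IMPLIES 0) XOR (1 IMPLIES 1)) AND (1 OR 1)) -> 1
  row 24 [11000]: (((0 IMPLIES 1) XOR (0 IMPLIES 1)) AND (0 OR 0)) -> 0
  row 25 [11001]: (((1 IMPLIES 1) XOR (0 IMPLIES 1)) AND (0 OR 0)) -> 0
  row 26 [11010]: (((0 IMPLIES 1) XOR (0 IMPLIES 1)) AND (0 OR 1)) -> 0
  row 27 [11011]: (((1 IMPLIES 1) XOR (0 IMPLIES 1)) AND (0 OR 1)) -> 0
  row 28 [11100]: (((0 IMPLIES 1) XOR (1 IMPLIES 1)) AND (1 OR 0)) -> 0
  row 29 [11101]: (((1 IMPLIES 1) XOR (1 IMPLIES 1)) AND (1 OR 0)) -> 0
  row 30 [11110]: (((0 IMPLIES 1) XOR (1 IMPLIES 1)) AND (1 OR 1)) -> 0
  row 31 [11111]: (((1 IMPLIES 1) XOR (1 IMPLIES 1)) AND (1 OR 1)) -> 0
Full result column, 4 rows per line (a,b,c fixed per line; d,e runs 00..11 left to right):
  rows 0-3 [a,b,c=000]: 0001  = hex 1
  rows 4-7 [a,b,c=001]: 1010  = hex A
  rows 8-11 [a,b,c=010]: 0000  = hex 0
  rows 12-15 [a,b,c=011]: 1111  = hex F
  rows 16-19 [a,b,c=100]: 0001  = hex 1
  rows 20-23 [a,b,c=101]: 0101  = hex 5
  rows 24-27 [a,b,c=110]: 0000  = hex 0
  rows 28-31 [a,b,c=111]: 0000  = hex 0
Output column (row 0 .. row 31) = 00011010000011110001010100000000
Output column grouped in 4s = 0001 1010 0000 1111 0001 0101 0000 0000 = 0x1A0F1500
Convert to decimal digit by digit (value = value*16 + digit):
  1 -> 1
  1*16 + 10 (A) = 26
  26*16 + 0 = 416
  416*16 + 15 (F) = 6671
  6671*16 + 1 = 106737
  106737*16 + 5 = 1707797
  1707797*16 + 0 = 27324752
  27324752*16 + 0 = 437196032
Decimal = 437196032

437196032
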